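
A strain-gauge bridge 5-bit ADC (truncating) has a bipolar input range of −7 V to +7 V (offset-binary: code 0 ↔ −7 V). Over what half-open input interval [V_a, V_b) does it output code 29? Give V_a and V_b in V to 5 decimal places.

[5.68750 V, 6.12500 V)

LSB = 14/2^5 = 437.500 mV.
V_a = V_low + 29·LSB = 5.6875 V; V_b = V_low + 30·LSB = 6.125 V.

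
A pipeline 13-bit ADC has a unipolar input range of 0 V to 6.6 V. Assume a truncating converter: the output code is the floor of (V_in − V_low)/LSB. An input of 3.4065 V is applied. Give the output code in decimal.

Full-scale span = 6.6 V; LSB = 6.6/2^13 = 0.806 mV.
(V_in − V_low)/LSB = (3.4065 − 0) / 0.000805664 = 4228.189.
Floor → code 4228.

code 4228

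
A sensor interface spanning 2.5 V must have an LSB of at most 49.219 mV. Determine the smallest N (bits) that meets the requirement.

Number of steps required ≥ 2.5 V / 49.219 mV = 50.79.
Need 2^N ≥ 50.79; 2^5 = 32, 2^6 = 64.
Minimum N = 6.

6 bits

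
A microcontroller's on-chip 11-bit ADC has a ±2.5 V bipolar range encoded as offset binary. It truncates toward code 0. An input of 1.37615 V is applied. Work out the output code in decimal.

LSB = 5 V / 2048 = 2.441 mV.
(1.37615 − (−2.5)) / 0.00244141 = 1587.671 LSBs.
Floor → code 1587.

code 1587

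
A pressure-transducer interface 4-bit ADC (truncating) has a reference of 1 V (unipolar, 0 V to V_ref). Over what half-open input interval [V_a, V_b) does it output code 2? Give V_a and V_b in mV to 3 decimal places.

[125.000 mV, 187.500 mV)

LSB = 1/2^4 = 62.500 mV.
V_a = V_low + 2·LSB = 0.125 V; V_b = V_low + 3·LSB = 0.1875 V.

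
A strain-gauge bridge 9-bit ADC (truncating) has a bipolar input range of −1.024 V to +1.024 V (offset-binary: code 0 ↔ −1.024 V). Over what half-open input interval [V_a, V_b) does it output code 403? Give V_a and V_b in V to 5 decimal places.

LSB = 2.048/2^9 = 4.000 mV.
V_a = V_low + 403·LSB = 0.588 V; V_b = V_low + 404·LSB = 0.592 V.

[0.58800 V, 0.59200 V)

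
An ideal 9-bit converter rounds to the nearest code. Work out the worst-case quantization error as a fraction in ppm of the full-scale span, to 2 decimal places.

Rounding → worst-case error = ½ LSB = V_FS/2^10, so 1e+06/1024 = 976.562 ppm of full scale.

976.56 ppm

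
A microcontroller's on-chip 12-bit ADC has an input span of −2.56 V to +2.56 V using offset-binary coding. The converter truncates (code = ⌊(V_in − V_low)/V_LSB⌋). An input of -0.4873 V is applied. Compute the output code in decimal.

code 1658

LSB = 5.12 V / 4096 = 1.250 mV.
(-0.4873 − (−2.56)) / 0.00125 = 1658.160 LSBs.
⌊·⌋(1658.160) = 1658.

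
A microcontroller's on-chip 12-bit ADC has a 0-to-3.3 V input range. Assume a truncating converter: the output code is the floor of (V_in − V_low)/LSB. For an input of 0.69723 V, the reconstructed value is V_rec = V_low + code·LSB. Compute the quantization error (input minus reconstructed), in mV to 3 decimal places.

LSB = 3.3/2^12 = 0.806 mV.
(V_in − V_low)/LSB = (0.69723 − 0)/0.000805664 = 865.4103 → code 865 (floor).
Code 865 maps back to 0 + 865×0.000805664 V = 0.69689941 V.
V_in − V_rec = 0.000330586 V = 0.331 mV.

0.331 mV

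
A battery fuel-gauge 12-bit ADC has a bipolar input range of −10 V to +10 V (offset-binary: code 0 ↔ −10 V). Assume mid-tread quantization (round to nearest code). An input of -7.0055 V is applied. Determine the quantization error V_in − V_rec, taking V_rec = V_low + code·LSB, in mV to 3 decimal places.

1.336 mV

LSB = 20/2^12 = 4.883 mV.
Scaled input = 613.2736 LSBs, so code = 613.
V_rec = (−10) + 613·0.00488281 = -7.0068359 V.
Difference: 0.00133594 V → 1.336 mV.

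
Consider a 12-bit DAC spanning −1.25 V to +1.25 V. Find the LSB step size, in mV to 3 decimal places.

Full-scale span = 2.5 V.
LSB = 2.5 / 2^12 = 2.5 / 4096 = 0.000610352 V = 0.610 mV.

0.610 mV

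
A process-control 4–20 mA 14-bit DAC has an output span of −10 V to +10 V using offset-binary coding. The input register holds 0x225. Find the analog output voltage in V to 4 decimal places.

LSB = 20 V / 2^14 = 1.221 mV.
Code 0x225 = 549 decimal.
V_out = (−10) + 549 × 0.0012207 V = -9.32983 V.

-9.3298 V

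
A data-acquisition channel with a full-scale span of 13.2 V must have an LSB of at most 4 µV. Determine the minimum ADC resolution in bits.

22 bits

Number of steps required ≥ 13.2 V / 4 µV = 3300000.00.
Need 2^N ≥ 3300000.00; 2^21 = 2097152, 2^22 = 4194304.
Minimum N = 22.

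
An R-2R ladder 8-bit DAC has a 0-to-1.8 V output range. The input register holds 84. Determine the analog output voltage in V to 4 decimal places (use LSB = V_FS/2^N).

LSB = 1.8 V / 2^8 = 7.031 mV.
V_out = 0 + 84 × 0.00703125 V = 0.590625 V.

0.5906 V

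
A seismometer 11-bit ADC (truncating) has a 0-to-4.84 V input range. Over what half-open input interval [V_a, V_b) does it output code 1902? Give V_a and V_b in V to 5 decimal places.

LSB = 4.84/2^11 = 2.363 mV.
V_a = V_low + 1902·LSB = 4.49496 V; V_b = V_low + 1903·LSB = 4.49732 V.

[4.49496 V, 4.49732 V)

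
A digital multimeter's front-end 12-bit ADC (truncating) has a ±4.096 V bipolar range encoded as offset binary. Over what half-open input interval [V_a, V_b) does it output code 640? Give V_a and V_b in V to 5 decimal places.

LSB = 8.192/2^12 = 2.000 mV.
V_a = V_low + 640·LSB = -2.816 V; V_b = V_low + 641·LSB = -2.814 V.

[-2.81600 V, -2.81400 V)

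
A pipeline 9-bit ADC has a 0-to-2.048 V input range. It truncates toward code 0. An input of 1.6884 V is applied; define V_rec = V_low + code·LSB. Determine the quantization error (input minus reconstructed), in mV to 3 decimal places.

LSB = 2.048/2^9 = 4.000 mV.
Scaled input = 422.1000 LSBs, so code = 422.
Code 422 maps back to 0 + 422×0.004 V = 1.688 V.
Difference: 0.0004 V → 0.400 mV.

0.400 mV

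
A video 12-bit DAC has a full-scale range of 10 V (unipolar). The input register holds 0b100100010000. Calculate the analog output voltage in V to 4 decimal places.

5.6641 V

LSB = 10 V / 2^12 = 2.441 mV.
Code 0b100100010000 = 2320 decimal.
V_out = 0 + 2320 × 0.00244141 V = 5.66406 V.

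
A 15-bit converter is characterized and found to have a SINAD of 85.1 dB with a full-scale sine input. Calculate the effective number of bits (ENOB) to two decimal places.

ENOB = (SINAD − 1.76) / 6.02 = (85.1 − 1.76)/6.02 = 13.844.

13.84 bits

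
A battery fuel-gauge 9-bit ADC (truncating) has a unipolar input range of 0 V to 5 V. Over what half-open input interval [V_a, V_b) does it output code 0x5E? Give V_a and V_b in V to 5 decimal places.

LSB = 5/2^9 = 9.766 mV.
Code 0x5E = 94 decimal.
V_a = V_low + 94·LSB = 0.917969 V; V_b = V_low + 95·LSB = 0.927734 V.

[0.91797 V, 0.92773 V)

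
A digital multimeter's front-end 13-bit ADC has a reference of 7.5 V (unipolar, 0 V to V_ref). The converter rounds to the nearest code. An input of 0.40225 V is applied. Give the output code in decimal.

code 439

LSB = 7.5 V / 8192 = 0.916 mV.
Input sits at 439.364 steps above V_low.
Round → code 439.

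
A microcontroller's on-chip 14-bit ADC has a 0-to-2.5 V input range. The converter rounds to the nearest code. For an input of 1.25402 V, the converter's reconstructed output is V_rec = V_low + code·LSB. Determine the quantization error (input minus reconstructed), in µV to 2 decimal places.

52.71 µV

LSB = 2.5/2^14 = 152.59 µV.
Scaled input = 8218.3455 LSBs, so code = 8218.
Reconstructed: 1.2539673 V.
V_in − V_rec = 5.27148e-05 V = 52.71 µV.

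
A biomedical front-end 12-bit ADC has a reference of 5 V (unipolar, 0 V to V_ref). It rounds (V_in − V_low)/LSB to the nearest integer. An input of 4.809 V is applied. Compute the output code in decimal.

LSB = 5 V / 4096 = 1.221 mV.
(V_in − V_low)/LSB = (4.809 − 0) / 0.0012207 = 3939.533.
Round → code 3940.

code 3940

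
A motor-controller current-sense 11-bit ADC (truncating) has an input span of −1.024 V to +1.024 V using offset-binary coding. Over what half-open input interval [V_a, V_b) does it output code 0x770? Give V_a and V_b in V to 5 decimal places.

LSB = 2.048/2^11 = 1.000 mV.
Code 0x770 = 1904 decimal.
V_a = V_low + 1904·LSB = 0.88 V; V_b = V_low + 1905·LSB = 0.881 V.

[0.88000 V, 0.88100 V)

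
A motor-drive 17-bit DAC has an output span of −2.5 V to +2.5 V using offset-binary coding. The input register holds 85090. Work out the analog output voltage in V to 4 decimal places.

LSB = 5 V / 2^17 = 38.15 µV.
V_out = (−2.5) + 85090 × 3.8147e-05 V = 0.745926 V.

0.7459 V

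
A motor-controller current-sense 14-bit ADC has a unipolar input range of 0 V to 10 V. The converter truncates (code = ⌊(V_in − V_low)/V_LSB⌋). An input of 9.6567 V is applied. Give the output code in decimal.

code 15821

LSB = 10 V / 16384 = 0.610 mV.
(9.6567 − 0) / 0.000610352 = 15821.537 LSBs.
So the output code is 15821.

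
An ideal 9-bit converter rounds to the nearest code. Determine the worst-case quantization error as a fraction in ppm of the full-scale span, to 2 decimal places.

Rounding → worst-case error = ½ LSB = V_FS/2^10, so 1e+06/1024 = 976.562 ppm of full scale.

976.56 ppm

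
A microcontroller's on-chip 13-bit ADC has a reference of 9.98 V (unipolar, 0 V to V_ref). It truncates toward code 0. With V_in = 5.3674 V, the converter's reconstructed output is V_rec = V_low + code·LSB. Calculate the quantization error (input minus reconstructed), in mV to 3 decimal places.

Step size: 9.98 V ÷ 2^13 = 1.218 mV.
(V_in − V_low)/LSB = (5.3674 − 0)/0.00121826 = 4405.7857 → code 4405 (floor).
Code 4405 maps back to 0 + 4405×0.00121826 V = 5.3664429 V.
Error = 5.3674 − 5.3664429 = 0.000957129 V = 0.957 mV.

0.957 mV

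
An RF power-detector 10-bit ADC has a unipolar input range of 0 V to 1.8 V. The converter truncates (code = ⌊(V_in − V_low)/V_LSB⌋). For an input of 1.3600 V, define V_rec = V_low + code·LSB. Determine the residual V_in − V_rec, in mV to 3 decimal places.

One LSB is 1.8 V / 1024 = 1.758 mV.
(V_in − V_low)/LSB = (1.3600 − 0)/0.00175781 = 773.6889 → code 773 (floor).
Reconstructed: 1.3587891 V.
V_in − V_rec = 0.00121094 V = 1.211 mV.

1.211 mV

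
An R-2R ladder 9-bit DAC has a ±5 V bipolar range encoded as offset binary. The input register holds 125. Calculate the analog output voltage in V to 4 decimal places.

LSB = 10 V / 2^9 = 19.531 mV.
V_out = (−5) + 125 × 0.0195312 V = -2.55859 V.

-2.5586 V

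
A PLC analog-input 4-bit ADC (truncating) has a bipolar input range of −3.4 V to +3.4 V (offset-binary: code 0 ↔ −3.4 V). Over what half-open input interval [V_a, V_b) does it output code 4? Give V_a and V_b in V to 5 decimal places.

[-1.70000 V, -1.27500 V)

LSB = 6.8/2^4 = 425.000 mV.
V_a = V_low + 4·LSB = -1.7 V; V_b = V_low + 5·LSB = -1.275 V.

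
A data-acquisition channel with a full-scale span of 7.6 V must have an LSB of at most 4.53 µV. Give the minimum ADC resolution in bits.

21 bits

Number of steps required ≥ 7.6 V / 4.53 µV = 1677704.19.
Need 2^N ≥ 1677704.19; 2^20 = 1048576, 2^21 = 2097152.
Minimum N = 21.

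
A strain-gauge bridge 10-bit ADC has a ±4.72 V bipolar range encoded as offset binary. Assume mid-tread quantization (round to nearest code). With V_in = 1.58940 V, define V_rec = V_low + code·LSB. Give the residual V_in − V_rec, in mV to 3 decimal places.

Step size: 9.44 V ÷ 2^10 = 9.219 mV.
(V_in − V_low)/LSB = (1.58940 − (−4.72))/0.00921875 = 684.4095 → code 684 (round).
V_rec = (−4.72) + 684·0.00921875 = 1.585625 V.
Difference: 0.003775 V → 3.775 mV.

3.775 mV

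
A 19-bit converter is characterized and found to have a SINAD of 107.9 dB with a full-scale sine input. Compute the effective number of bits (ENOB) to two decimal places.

ENOB = (SINAD − 1.76) / 6.02 = (107.9 − 1.76)/6.02 = 17.631.

17.63 bits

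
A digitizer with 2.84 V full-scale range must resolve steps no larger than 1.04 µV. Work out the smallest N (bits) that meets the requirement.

Number of steps required ≥ 2.84 V / 1.04 µV = 2730769.23.
Need 2^N ≥ 2730769.23; 2^21 = 2097152, 2^22 = 4194304.
Minimum N = 22.

22 bits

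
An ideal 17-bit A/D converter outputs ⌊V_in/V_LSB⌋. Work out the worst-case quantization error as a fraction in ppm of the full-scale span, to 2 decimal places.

7.63 ppm

Truncating → worst-case error = 1 LSB = V_FS/2^17, so 1e+06/131072 = 7.62939 ppm of full scale.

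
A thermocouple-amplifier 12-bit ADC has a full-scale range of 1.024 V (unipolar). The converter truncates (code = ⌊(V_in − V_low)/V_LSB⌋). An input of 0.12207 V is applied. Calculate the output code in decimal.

LSB = 1.024 V / 4096 = 250.00 µV.
(0.12207 − 0) / 0.00025 = 488.280 LSBs.
Floor → code 488.

code 488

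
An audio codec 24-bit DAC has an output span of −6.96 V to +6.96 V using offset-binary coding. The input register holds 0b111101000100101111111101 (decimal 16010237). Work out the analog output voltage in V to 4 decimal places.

6.3236 V

LSB = 13.92 V / 2^24 = 0.83 µV.
Code 0b111101000100101111111101 = 16010237 decimal.
V_out = (−6.96) + 16010237 × 8.29697e-07 V = 6.32364 V.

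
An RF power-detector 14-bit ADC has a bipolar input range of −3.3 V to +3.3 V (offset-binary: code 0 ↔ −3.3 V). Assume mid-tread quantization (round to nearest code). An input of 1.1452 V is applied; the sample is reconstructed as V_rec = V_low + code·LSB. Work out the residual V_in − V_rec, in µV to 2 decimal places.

One LSB is 6.6 V / 16384 = 402.83 µV.
(1.1452 − (−3.3))/0.000402832 = 11034.8722; round gives code 11035.
V_rec = (−3.3) + 11035·0.000402832 = 1.1452515 V.
Difference: -5.14648e-05 V → -51.46 µV.

-51.46 µV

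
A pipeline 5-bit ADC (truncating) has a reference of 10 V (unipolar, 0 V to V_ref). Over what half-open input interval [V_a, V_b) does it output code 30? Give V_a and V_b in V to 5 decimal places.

[9.37500 V, 9.68750 V)

LSB = 10/2^5 = 312.500 mV.
V_a = V_low + 30·LSB = 9.375 V; V_b = V_low + 31·LSB = 9.6875 V.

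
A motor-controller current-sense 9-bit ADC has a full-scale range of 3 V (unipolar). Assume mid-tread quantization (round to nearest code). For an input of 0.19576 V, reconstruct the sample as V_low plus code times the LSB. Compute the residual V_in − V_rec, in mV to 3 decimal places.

LSB = 3/2^9 = 5.859 mV.
(V_in − V_low)/LSB = (0.19576 − 0)/0.00585938 = 33.4097 → code 33 (round).
Reconstructed: 0.19335938 V.
Difference: 0.00240062 V → 2.401 mV.

2.401 mV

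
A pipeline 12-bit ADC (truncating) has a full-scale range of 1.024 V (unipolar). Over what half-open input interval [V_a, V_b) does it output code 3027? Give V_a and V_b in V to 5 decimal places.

LSB = 1.024/2^12 = 250.00 µV.
V_a = V_low + 3027·LSB = 0.75675 V; V_b = V_low + 3028·LSB = 0.757 V.

[0.75675 V, 0.75700 V)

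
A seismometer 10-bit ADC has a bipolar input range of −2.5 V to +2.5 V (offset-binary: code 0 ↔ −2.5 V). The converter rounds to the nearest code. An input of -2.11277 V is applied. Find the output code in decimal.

With 1024 levels over 5 V, one step is 4.883 mV.
(-2.11277 − (−2.5)) / 0.00488281 = 79.305 LSBs.
round(79.305) = 79.

code 79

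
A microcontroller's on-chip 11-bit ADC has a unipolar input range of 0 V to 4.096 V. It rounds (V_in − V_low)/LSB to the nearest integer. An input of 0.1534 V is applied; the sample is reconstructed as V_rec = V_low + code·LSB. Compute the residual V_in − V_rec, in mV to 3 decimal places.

-0.600 mV

LSB = 4.096/2^11 = 2.000 mV.
Scaled input = 76.7000 LSBs, so code = 77.
Reconstructed: 0.154 V.
Error = 0.1534 − 0.154 = -0.0006 V = -0.600 mV.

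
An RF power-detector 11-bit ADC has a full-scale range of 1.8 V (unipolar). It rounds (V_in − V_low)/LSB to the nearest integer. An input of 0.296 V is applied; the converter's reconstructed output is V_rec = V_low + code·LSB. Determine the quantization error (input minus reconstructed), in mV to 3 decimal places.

-0.191 mV

Step size: 1.8 V ÷ 2^11 = 0.879 mV.
Scaled input = 336.7822 LSBs, so code = 337.
V_rec = 0 + 337·0.000878906 = 0.29619141 V.
Difference: -0.000191406 V → -0.191 mV.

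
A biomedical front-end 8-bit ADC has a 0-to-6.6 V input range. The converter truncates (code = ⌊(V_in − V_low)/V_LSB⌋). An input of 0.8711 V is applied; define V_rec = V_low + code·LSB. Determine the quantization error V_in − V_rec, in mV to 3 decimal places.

20.319 mV

Step size: 6.6 V ÷ 2^8 = 25.781 mV.
(V_in − V_low)/LSB = (0.8711 − 0)/0.0257812 = 33.7881 → code 33 (floor).
Code 33 maps back to 0 + 33×0.0257812 V = 0.85078125 V.
Error = 0.8711 − 0.85078125 = 0.0203188 V = 20.319 mV.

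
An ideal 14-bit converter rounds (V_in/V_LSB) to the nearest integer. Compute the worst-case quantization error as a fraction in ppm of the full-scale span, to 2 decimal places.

30.52 ppm

Rounding → worst-case error = ½ LSB = V_FS/2^15, so 1e+06/32768 = 30.5176 ppm of full scale.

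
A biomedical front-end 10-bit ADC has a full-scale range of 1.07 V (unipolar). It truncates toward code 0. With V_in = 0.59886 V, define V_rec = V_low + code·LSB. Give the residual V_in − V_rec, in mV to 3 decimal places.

0.120 mV

Step size: 1.07 V ÷ 2^10 = 1.045 mV.
(0.59886 − 0)/0.00104492 = 573.1146; ⌊·⌋ gives code 573.
Reconstructed: 0.59874023 V.
Difference: 0.000119766 V → 0.120 mV.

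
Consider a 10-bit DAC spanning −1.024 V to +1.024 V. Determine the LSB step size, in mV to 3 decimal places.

Full-scale span = 2.048 V.
LSB = 2.048 / 2^10 = 2.048 / 1024 = 0.002 V = 2.000 mV.

2.000 mV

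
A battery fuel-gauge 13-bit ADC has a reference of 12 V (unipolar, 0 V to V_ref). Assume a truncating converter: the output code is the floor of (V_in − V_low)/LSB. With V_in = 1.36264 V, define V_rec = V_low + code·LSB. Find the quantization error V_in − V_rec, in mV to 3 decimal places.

LSB = 12/2^13 = 1.465 mV.
(V_in − V_low)/LSB = (1.36264 − 0)/0.00146484 = 930.2289 → code 930 (floor).
Reconstructed: 1.3623047 V.
Error = 1.36264 − 1.3623047 = 0.000335312 V = 0.335 mV.

0.335 mV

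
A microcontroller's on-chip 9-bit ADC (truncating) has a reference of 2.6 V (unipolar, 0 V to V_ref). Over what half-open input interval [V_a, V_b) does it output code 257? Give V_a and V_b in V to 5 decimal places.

LSB = 2.6/2^9 = 5.078 mV.
V_a = V_low + 257·LSB = 1.30508 V; V_b = V_low + 258·LSB = 1.31016 V.

[1.30508 V, 1.31016 V)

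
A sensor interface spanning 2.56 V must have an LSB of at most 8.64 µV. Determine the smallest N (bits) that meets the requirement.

19 bits

Number of steps required ≥ 2.56 V / 8.64 µV = 296296.30.
Need 2^N ≥ 296296.30; 2^18 = 262144, 2^19 = 524288.
Minimum N = 19.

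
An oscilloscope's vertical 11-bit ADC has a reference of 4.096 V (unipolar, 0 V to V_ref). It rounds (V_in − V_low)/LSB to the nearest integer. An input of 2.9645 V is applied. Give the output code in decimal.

Full-scale span = 4.096 V; LSB = 4.096/2^11 = 2.000 mV.
Input sits at 1482.250 steps above V_low.
round(1482.250) = 1482.

code 1482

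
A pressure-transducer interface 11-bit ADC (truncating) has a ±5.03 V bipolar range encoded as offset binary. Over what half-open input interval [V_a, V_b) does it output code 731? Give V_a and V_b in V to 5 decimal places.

LSB = 10.06/2^11 = 4.912 mV.
V_a = V_low + 731·LSB = -1.43925 V; V_b = V_low + 732·LSB = -1.43434 V.

[-1.43925 V, -1.43434 V)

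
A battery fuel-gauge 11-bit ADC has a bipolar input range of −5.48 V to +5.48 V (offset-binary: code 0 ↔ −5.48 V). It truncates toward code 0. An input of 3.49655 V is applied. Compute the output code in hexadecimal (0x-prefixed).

With 2048 levels over 10.96 V, one step is 5.352 mV.
Input sits at 1677.370 steps above V_low.
So the output code is 1677.
In hexadecimal (0x-prefixed): 0x68D.

code 0x68D (decimal 1677)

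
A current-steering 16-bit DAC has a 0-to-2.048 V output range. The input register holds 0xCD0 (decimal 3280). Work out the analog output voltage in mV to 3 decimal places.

LSB = 2.048 V / 2^16 = 31.25 µV.
Code 0xCD0 = 3280 decimal.
V_out = 0 + 3280 × 3.125e-05 V = 0.1025 V.
= 102.500 mV.

102.500 mV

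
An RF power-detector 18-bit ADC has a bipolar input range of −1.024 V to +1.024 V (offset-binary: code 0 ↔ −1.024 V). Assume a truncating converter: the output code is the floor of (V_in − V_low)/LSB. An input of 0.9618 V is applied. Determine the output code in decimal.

Full-scale span = 2.048 V; LSB = 2.048/2^18 = 7.81 µV.
Input sits at 254182.400 steps above V_low.
⌊·⌋(254182.400) = 254182.

code 254182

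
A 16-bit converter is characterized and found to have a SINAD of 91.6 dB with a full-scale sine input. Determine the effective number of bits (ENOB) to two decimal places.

ENOB = (SINAD − 1.76) / 6.02 = (91.6 − 1.76)/6.02 = 14.924.

14.92 bits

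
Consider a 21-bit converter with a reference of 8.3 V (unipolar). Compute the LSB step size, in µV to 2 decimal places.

Full-scale span = 8.3 V.
LSB = 8.3 / 2^21 = 8.3 / 2097152 = 3.95775e-06 V = 3.96 µV.

3.96 µV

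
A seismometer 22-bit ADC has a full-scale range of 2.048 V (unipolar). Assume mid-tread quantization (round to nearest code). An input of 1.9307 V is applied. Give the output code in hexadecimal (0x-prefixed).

LSB = 2.048 V / 4194304 = 0.49 µV.
(1.9307 − 0) / 4.88281e-07 = 3954073.600 LSBs.
Round → code 3954074.
In hexadecimal (0x-prefixed): 0x3C559A.

code 0x3C559A (decimal 3954074)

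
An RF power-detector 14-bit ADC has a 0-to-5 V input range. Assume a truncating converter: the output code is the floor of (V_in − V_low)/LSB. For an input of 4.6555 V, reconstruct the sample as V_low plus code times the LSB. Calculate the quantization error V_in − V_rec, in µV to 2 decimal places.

43.46 µV

LSB = 5/2^14 = 305.18 µV.
(V_in − V_low)/LSB = (4.6555 − 0)/0.000305176 = 15255.1424 → code 15255 (floor).
V_rec = 0 + 15255·0.000305176 = 4.6554565 V.
Difference: 4.3457e-05 V → 43.46 µV.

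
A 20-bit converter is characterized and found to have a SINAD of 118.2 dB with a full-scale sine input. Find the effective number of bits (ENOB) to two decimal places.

19.34 bits

ENOB = (SINAD − 1.76) / 6.02 = (118.2 − 1.76)/6.02 = 19.342.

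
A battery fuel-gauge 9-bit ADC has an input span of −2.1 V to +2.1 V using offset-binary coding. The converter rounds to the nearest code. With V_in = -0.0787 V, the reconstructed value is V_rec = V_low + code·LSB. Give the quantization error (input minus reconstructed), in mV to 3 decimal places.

3.331 mV

One LSB is 4.2 V / 512 = 8.203 mV.
(-0.0787 − (−2.1))/0.00820313 = 246.4061; round gives code 246.
V_rec = (−2.1) + 246·0.00820313 = -0.08203125 V.
Error = -0.0787 − (−0.08203125) = 0.00333125 V = 3.331 mV.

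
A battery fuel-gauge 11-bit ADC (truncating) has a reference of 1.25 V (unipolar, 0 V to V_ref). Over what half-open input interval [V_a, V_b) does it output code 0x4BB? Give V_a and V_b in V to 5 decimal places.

LSB = 1.25/2^11 = 0.610 mV.
Code 0x4BB = 1211 decimal.
V_a = V_low + 1211·LSB = 0.739136 V; V_b = V_low + 1212·LSB = 0.739746 V.

[0.73914 V, 0.73975 V)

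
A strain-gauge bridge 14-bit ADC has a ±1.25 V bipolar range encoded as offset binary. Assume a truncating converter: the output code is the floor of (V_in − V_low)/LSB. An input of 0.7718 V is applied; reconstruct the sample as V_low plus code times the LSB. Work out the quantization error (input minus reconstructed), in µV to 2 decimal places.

10.45 µV

Step size: 2.5 V ÷ 2^14 = 152.59 µV.
Scaled input = 13250.0685 LSBs, so code = 13250.
V_rec = (−1.25) + 13250·0.000152588 = 0.77178955 V.
V_in − V_rec = 1.04492e-05 V = 10.45 µV.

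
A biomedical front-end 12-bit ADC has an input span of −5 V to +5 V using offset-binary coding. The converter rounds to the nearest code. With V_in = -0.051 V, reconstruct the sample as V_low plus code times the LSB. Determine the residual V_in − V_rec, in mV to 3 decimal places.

One LSB is 10 V / 4096 = 2.441 mV.
(-0.051 − (−5))/0.00244141 = 2027.1104; round gives code 2027.
Reconstructed: -0.051269531 V.
Difference: 0.000269531 V → 0.270 mV.

0.270 mV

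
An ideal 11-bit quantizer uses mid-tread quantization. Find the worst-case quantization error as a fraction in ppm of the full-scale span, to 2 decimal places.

244.14 ppm

Rounding → worst-case error = ½ LSB = V_FS/2^12, so 1e+06/4096 = 244.141 ppm of full scale.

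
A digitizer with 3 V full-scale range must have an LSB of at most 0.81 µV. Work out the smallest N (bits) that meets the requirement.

Number of steps required ≥ 3 V / 0.81 µV = 3703703.70.
Need 2^N ≥ 3703703.70; 2^21 = 2097152, 2^22 = 4194304.
Minimum N = 22.

22 bits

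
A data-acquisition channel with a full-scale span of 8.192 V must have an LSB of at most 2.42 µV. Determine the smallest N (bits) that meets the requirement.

22 bits

Number of steps required ≥ 8.192 V / 2.42 µV = 3385123.97.
Need 2^N ≥ 3385123.97; 2^21 = 2097152, 2^22 = 4194304.
Minimum N = 22.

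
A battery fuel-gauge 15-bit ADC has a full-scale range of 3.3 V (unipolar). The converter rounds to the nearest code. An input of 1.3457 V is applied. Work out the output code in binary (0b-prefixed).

LSB = 3.3 V / 32768 = 100.71 µV.
Input sits at 13362.393 steps above V_low.
round(13362.393) = 13362.
In binary (0b-prefixed): 0b11010000110010.

code 0b11010000110010 (decimal 13362)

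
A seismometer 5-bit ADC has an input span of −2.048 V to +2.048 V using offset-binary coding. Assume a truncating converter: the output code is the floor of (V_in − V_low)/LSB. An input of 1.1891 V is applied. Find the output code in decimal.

code 25

Full-scale span = 4.096 V; LSB = 4.096/2^5 = 128.000 mV.
(V_in − V_low)/LSB = (1.1891 − (−2.048)) / 0.128 = 25.290.
Floor → code 25.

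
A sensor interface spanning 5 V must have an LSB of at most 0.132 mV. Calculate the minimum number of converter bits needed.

Number of steps required ≥ 5 V / 0.132 mV = 37878.79.
Need 2^N ≥ 37878.79; 2^15 = 32768, 2^16 = 65536.
Minimum N = 16.

16 bits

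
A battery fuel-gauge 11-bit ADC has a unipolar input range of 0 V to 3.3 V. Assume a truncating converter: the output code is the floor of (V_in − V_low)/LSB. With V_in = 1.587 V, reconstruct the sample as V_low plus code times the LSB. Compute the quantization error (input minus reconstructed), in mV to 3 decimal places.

1.453 mV

LSB = 3.3/2^11 = 1.611 mV.
Scaled input = 984.9018 LSBs, so code = 984.
V_rec = 0 + 984·0.00161133 = 1.5855469 V.
Error = 1.587 − 1.5855469 = 0.00145312 V = 1.453 mV.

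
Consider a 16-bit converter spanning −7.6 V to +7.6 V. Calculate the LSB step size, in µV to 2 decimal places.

231.93 µV

Full-scale span = 15.2 V.
LSB = 15.2 / 2^16 = 15.2 / 65536 = 0.000231934 V = 231.93 µV.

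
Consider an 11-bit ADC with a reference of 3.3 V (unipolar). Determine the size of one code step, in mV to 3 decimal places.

Full-scale span = 3.3 V.
LSB = 3.3 / 2^11 = 3.3 / 2048 = 0.00161133 V = 1.611 mV.

1.611 mV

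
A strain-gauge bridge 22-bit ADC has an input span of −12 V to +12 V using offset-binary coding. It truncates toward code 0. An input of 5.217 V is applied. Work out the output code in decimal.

With 4194304 levels over 24 V, one step is 5.72 µV.
(5.217 − (−12)) / 5.72205e-06 = 3008888.832 LSBs.
Floor → code 3008888.

code 3008888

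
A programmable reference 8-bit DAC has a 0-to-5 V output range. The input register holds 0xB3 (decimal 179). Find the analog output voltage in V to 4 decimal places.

3.4961 V

LSB = 5 V / 2^8 = 19.531 mV.
Code 0xB3 = 179 decimal.
V_out = 0 + 179 × 0.0195312 V = 3.49609 V.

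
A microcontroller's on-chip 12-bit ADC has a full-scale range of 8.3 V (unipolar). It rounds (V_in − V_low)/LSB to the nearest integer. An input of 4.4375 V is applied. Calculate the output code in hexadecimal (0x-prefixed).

LSB = 8.3 V / 4096 = 2.026 mV.
(V_in − V_low)/LSB = (4.4375 − 0) / 0.00202637 = 2189.880.
round(2189.880) = 2190.
In hexadecimal (0x-prefixed): 0x88E.

code 0x88E (decimal 2190)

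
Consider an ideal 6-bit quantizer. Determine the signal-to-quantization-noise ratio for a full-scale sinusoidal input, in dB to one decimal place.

SNR ≈ 6.02·N + 1.76 dB = 6.02·6 + 1.76 = 37.88 dB.

37.9 dB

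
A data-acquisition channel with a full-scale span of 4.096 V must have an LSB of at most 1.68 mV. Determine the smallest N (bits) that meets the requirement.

Number of steps required ≥ 4.096 V / 1.68 mV = 2438.10.
Need 2^N ≥ 2438.10; 2^11 = 2048, 2^12 = 4096.
Minimum N = 12.

12 bits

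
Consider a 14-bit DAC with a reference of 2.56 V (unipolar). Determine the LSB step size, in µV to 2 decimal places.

Full-scale span = 2.56 V.
LSB = 2.56 / 2^14 = 2.56 / 16384 = 0.00015625 V = 156.25 µV.

156.25 µV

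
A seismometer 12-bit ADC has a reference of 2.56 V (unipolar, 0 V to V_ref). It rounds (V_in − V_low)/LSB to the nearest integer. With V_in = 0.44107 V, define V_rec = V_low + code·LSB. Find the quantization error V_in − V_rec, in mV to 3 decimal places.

Step size: 2.56 V ÷ 2^12 = 0.625 mV.
Scaled input = 705.7120 LSBs, so code = 706.
Reconstructed: 0.44125 V.
V_in − V_rec = -0.00018 V = -0.180 mV.

-0.180 mV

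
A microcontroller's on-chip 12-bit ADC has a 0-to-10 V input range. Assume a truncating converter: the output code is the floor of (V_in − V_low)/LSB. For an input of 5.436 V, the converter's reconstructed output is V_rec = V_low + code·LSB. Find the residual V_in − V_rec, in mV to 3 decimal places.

1.430 mV

LSB = 10/2^12 = 2.441 mV.
(5.436 − 0)/0.00244141 = 2226.5856; ⌊·⌋ gives code 2226.
V_rec = 0 + 2226·0.00244141 = 5.4345703 V.
Difference: 0.00142969 V → 1.430 mV.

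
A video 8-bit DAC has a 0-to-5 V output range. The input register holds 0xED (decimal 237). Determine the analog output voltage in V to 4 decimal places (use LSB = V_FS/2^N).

LSB = 5 V / 2^8 = 19.531 mV.
Code 0xED = 237 decimal.
V_out = 0 + 237 × 0.0195312 V = 4.62891 V.

4.6289 V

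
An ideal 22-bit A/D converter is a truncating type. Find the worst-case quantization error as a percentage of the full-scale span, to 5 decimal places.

Truncating → worst-case error = 1 LSB = V_FS/2^22, so 100/4194304 = 2.38419e-05 % of full scale.

0.00002 %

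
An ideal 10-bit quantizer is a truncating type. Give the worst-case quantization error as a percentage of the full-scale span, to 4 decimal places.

Truncating → worst-case error = 1 LSB = V_FS/2^10, so 100/1024 = 0.0976562 % of full scale.

0.0977 %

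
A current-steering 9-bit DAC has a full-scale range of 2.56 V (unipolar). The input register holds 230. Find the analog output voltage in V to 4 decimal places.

LSB = 2.56 V / 2^9 = 5.000 mV.
V_out = 0 + 230 × 0.005 V = 1.15 V.

1.1500 V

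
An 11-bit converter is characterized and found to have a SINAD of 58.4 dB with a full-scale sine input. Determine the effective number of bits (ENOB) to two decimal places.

ENOB = (SINAD − 1.76) / 6.02 = (58.4 − 1.76)/6.02 = 9.409.

9.41 bits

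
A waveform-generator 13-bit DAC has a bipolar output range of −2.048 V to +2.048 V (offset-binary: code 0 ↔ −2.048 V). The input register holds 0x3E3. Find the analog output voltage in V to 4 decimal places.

LSB = 4.096 V / 2^13 = 0.500 mV.
Code 0x3E3 = 995 decimal.
V_out = (−2.048) + 995 × 0.0005 V = -1.5505 V.

-1.5505 V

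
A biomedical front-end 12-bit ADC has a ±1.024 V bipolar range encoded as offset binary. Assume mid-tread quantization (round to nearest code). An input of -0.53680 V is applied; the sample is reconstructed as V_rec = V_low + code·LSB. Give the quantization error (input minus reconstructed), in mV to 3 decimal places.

One LSB is 2.048 V / 4096 = 0.500 mV.
(-0.53680 − (−1.024))/0.0005 = 974.4000; round gives code 974.
V_rec = (−1.024) + 974·0.0005 = -0.537 V.
Error = -0.53680 − (−0.537) = 0.0002 V = 0.200 mV.

0.200 mV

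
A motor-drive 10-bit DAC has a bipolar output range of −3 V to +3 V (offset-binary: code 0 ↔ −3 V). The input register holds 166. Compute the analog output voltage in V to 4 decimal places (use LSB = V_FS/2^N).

-2.0273 V

LSB = 6 V / 2^10 = 5.859 mV.
V_out = (−3) + 166 × 0.00585938 V = -2.02734 V.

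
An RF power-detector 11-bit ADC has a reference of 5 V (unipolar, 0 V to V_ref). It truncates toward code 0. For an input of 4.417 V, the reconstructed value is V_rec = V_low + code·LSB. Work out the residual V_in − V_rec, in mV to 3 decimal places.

One LSB is 5 V / 2048 = 2.441 mV.
Scaled input = 1809.2032 LSBs, so code = 1809.
Code 1809 maps back to 0 + 1809×0.00244141 V = 4.4165039 V.
V_in − V_rec = 0.000496094 V = 0.496 mV.

0.496 mV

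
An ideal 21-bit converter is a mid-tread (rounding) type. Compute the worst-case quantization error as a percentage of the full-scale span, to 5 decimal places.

0.00002 %

Rounding → worst-case error = ½ LSB = V_FS/2^22, so 100/4194304 = 2.38419e-05 % of full scale.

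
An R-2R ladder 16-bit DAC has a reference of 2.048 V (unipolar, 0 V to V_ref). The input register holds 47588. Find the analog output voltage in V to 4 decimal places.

LSB = 2.048 V / 2^16 = 31.25 µV.
V_out = 0 + 47588 × 3.125e-05 V = 1.48713 V.

1.4871 V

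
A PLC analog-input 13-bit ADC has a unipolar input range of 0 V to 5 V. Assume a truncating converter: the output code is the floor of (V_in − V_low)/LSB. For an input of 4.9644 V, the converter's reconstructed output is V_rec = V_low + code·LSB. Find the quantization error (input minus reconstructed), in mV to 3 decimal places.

0.411 mV

Step size: 5 V ÷ 2^13 = 0.610 mV.
(4.9644 − 0)/0.000610352 = 8133.6730; ⌊·⌋ gives code 8133.
Code 8133 maps back to 0 + 8133×0.000610352 V = 4.9639893 V.
Difference: 0.000410742 V → 0.411 mV.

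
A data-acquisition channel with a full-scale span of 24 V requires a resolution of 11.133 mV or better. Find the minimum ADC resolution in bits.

12 bits

Number of steps required ≥ 24 V / 11.133 mV = 2155.75.
Need 2^N ≥ 2155.75; 2^11 = 2048, 2^12 = 4096.
Minimum N = 12.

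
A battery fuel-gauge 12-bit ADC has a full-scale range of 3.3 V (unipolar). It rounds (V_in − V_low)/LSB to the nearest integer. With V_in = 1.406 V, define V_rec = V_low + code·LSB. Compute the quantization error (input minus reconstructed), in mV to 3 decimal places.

0.116 mV

One LSB is 3.3 V / 4096 = 0.806 mV.
(1.406 − 0)/0.000805664 = 1745.1442; round gives code 1745.
Reconstructed: 1.4058838 V.
V_in − V_rec = 0.000116211 V = 0.116 mV.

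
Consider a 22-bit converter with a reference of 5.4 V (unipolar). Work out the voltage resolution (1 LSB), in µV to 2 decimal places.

1.29 µV

Full-scale span = 5.4 V.
LSB = 5.4 / 2^22 = 5.4 / 4194304 = 1.28746e-06 V = 1.29 µV.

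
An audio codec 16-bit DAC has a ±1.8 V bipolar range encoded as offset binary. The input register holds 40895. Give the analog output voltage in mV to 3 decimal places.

446.429 mV

LSB = 3.6 V / 2^16 = 54.93 µV.
V_out = (−1.8) + 40895 × 5.49316e-05 V = 0.446429 V.
= 446.429 mV.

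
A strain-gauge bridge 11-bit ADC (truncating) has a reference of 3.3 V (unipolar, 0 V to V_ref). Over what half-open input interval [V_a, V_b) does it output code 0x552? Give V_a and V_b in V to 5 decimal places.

[2.19463 V, 2.19624 V)

LSB = 3.3/2^11 = 1.611 mV.
Code 0x552 = 1362 decimal.
V_a = V_low + 1362·LSB = 2.19463 V; V_b = V_low + 1363·LSB = 2.19624 V.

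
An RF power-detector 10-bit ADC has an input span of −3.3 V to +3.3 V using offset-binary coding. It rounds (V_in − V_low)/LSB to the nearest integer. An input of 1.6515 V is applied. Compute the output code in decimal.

code 768

LSB = 6.6 V / 1024 = 6.445 mV.
Input sits at 768.233 steps above V_low.
round(768.233) = 768.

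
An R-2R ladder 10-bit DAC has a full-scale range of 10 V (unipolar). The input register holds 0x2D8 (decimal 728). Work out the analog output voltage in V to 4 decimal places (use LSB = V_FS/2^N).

LSB = 10 V / 2^10 = 9.766 mV.
Code 0x2D8 = 728 decimal.
V_out = 0 + 728 × 0.00976562 V = 7.10938 V.

7.1094 V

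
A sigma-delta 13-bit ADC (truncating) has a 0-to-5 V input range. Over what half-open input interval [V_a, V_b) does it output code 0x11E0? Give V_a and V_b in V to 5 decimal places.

[2.79297 V, 2.79358 V)

LSB = 5/2^13 = 0.610 mV.
Code 0x11E0 = 4576 decimal.
V_a = V_low + 4576·LSB = 2.79297 V; V_b = V_low + 4577·LSB = 2.79358 V.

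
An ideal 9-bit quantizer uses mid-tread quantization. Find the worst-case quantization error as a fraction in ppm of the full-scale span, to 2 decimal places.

Rounding → worst-case error = ½ LSB = V_FS/2^10, so 1e+06/1024 = 976.562 ppm of full scale.

976.56 ppm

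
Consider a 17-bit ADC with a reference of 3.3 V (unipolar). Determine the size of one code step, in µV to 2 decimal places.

25.18 µV

Full-scale span = 3.3 V.
LSB = 3.3 / 2^17 = 3.3 / 131072 = 2.5177e-05 V = 25.18 µV.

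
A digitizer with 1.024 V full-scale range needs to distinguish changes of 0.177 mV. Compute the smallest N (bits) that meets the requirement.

13 bits

Number of steps required ≥ 1.024 V / 0.177 mV = 5785.31.
Need 2^N ≥ 5785.31; 2^12 = 4096, 2^13 = 8192.
Minimum N = 13.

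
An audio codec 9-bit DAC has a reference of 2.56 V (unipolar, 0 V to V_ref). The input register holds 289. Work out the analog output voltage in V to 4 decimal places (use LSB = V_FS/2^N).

1.4450 V

LSB = 2.56 V / 2^9 = 5.000 mV.
V_out = 0 + 289 × 0.005 V = 1.445 V.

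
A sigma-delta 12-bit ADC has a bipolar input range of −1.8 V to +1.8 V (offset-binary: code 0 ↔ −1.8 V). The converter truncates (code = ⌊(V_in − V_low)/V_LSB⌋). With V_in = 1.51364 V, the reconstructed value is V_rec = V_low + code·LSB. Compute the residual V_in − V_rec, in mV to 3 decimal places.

0.163 mV

LSB = 3.6/2^12 = 0.879 mV.
Scaled input = 3770.1860 LSBs, so code = 3770.
Code 3770 maps back to (−1.8) + 3770×0.000878906 V = 1.5134766 V.
V_in − V_rec = 0.000163438 V = 0.163 mV.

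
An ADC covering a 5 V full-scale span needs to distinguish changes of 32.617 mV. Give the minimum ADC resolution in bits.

Number of steps required ≥ 5 V / 32.617 mV = 153.29.
Need 2^N ≥ 153.29; 2^7 = 128, 2^8 = 256.
Minimum N = 8.

8 bits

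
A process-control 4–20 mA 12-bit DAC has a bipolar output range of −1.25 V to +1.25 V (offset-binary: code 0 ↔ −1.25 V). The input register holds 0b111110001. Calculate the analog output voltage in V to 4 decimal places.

LSB = 2.5 V / 2^12 = 0.610 mV.
Code 0b111110001 = 497 decimal.
V_out = (−1.25) + 497 × 0.000610352 V = -0.946655 V.

-0.9467 V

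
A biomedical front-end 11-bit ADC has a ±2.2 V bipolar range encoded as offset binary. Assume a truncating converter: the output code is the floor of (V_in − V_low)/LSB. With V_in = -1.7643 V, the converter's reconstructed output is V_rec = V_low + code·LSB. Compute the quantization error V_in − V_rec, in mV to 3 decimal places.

Step size: 4.4 V ÷ 2^11 = 2.148 mV.
(-1.7643 − (−2.2))/0.00214844 = 202.7985; ⌊·⌋ gives code 202.
V_rec = (−2.2) + 202·0.00214844 = -1.7660156 V.
Difference: 0.00171562 V → 1.716 mV.

1.716 mV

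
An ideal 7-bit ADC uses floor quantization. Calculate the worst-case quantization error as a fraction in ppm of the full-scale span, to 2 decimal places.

Truncating → worst-case error = 1 LSB = V_FS/2^7, so 1e+06/128 = 7812.5 ppm of full scale.

7812.50 ppm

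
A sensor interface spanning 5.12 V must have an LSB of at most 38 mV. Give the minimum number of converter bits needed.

8 bits

Number of steps required ≥ 5.12 V / 38 mV = 134.74.
Need 2^N ≥ 134.74; 2^7 = 128, 2^8 = 256.
Minimum N = 8.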